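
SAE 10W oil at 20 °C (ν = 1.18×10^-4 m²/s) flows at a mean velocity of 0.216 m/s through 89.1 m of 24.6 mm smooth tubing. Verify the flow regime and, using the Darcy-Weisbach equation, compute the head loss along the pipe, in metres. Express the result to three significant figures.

h_f ≈ 12.2 m

Re = VD/ν = 0.216·0.02460/1.18×10^-4 = 45.0 → laminar (Re < 2300)
f = 64/Re = 1.421
h_f = f(L/D)V²/(2g) = 1.421·(89.1/0.02460)·0.216²/(2·9.81) = 12.24 m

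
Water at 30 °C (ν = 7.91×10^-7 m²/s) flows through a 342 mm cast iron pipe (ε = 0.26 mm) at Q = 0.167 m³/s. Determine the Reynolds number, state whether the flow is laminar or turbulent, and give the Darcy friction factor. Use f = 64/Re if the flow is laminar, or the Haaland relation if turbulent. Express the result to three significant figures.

Re ≈ 7.86×10^5; turbulent; f ≈ 0.0188

V = 4Q/(πD²) = 1.818 m/s
Re = VD/ν = 1.818·0.342/7.91×10^-7 = 7.86×10^5
Re > 4000 → turbulent; ε/D = 7.60×10^-4
Haaland: f = 0.01884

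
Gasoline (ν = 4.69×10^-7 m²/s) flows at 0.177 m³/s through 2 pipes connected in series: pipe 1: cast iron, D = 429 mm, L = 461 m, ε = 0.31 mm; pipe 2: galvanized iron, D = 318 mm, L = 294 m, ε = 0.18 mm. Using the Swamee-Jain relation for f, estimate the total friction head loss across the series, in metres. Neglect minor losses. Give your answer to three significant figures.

H ≈ 5.64 m

Pipe 1: V = 1.225 m/s, Re = 1.12×10^6, ε/D = 7.23×10^-4, f = 0.01861, h_1 = f(L/D)V²/2g = 1.528 m
Pipe 2: V = 2.229 m/s, Re = 1.51×10^6, ε/D = 5.66×10^-4, f = 0.01756, h_2 = f(L/D)V²/2g = 4.111 m
Series → Q common, losses add: H = Σh = 5.638 m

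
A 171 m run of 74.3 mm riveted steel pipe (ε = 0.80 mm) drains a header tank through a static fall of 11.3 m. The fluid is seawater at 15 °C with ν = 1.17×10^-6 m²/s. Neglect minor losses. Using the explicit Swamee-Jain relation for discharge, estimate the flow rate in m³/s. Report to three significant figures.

Swamee-Jain (Type II): Q = -0.965·√(gD⁵h_f/L)·ln[ε/(3.7D) + √(3.17ν²L/(gD³h_f))]
√(gD⁵h_f/L) = √(9.81·0.0743⁵·11.3/171) = 0.001212
ε/(3.7D) = 0.00291; √(3.17ν²L/(gD³h_f)) = 1.28×10^-4
Q = -0.965·0.001212·ln(0.003038) = 0.006777 m³/s
Check: V = 1.56 m/s, Re = 9.93×10^4, f = 0.03969, h_f = 11.4 m ≈ 11.3 m ✓

Q ≈ 0.00678 m³/s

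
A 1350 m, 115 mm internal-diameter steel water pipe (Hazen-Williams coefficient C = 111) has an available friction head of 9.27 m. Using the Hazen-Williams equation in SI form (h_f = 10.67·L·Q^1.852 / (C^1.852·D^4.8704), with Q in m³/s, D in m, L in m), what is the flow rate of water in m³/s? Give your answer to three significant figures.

Rearranging: Q = [h_f·C^1.852·D^4.8704 / (10.67·L)]^(1/1.852)
Q = [9.27·111^1.852·0.115^4.8704 / (10.67·1350)]^0.540 = 0.007111 m³/s

Q ≈ 0.00711 m³/s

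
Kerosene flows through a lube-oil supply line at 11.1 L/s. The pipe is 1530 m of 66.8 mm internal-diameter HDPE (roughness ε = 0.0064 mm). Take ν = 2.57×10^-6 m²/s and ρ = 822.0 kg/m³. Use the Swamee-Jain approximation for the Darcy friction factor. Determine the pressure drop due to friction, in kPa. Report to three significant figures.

Δp ≈ 1810 kPa

V = 4Q/(πD²) = 4·0.0111/(π·0.0668²) = 3.167 m/s
Re = VD/ν = 3.167·0.0668/2.57×10^-6 = 8.23×10^4 → turbulent
ε/D = 0.0064/66.8 = 9.58×10^-5
Swamee-Jain: f = 0.01912
h_f = f(L/D)V²/(2g) = 0.01912·(1530/0.0668)·3.167²/(2·9.81) = 223.9 m
Δp = ρg·h_f = 822.0·9.81·223.9 = 1806 kPa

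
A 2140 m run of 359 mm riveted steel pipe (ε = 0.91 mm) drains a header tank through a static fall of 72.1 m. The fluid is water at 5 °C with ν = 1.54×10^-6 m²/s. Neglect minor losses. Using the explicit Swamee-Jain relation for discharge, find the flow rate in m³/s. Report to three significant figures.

Swamee-Jain (Type II): Q = -0.965·√(gD⁵h_f/L)·ln[ε/(3.7D) + √(3.17ν²L/(gD³h_f))]
√(gD⁵h_f/L) = √(9.81·0.359⁵·72.1/2140) = 0.04439
ε/(3.7D) = 6.85×10^-4; √(3.17ν²L/(gD³h_f)) = 2.22×10^-5
Q = -0.965·0.04439·ln(7.073×10^-4) = 0.3108 m³/s
Check: V = 3.07 m/s, Re = 7.16×10^5, f = 0.02527, h_f = 72.4 m ≈ 72.1 m ✓

Q ≈ 0.311 m³/s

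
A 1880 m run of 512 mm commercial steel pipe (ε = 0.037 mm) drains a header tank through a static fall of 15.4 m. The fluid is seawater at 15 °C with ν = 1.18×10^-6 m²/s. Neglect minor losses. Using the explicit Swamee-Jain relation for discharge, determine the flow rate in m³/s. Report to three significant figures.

Swamee-Jain (Type II): Q = -0.965·√(gD⁵h_f/L)·ln[ε/(3.7D) + √(3.17ν²L/(gD³h_f))]
√(gD⁵h_f/L) = √(9.81·0.512⁵·15.4/1880) = 0.05317
ε/(3.7D) = 1.95×10^-5; √(3.17ν²L/(gD³h_f)) = 2.02×10^-5
Q = -0.965·0.05317·ln(3.976×10^-5) = 0.5199 m³/s
Check: V = 2.53 m/s, Re = 1.10×10^6, f = 0.01296, h_f = 15.5 m ≈ 15.4 m ✓

Q ≈ 0.520 m³/s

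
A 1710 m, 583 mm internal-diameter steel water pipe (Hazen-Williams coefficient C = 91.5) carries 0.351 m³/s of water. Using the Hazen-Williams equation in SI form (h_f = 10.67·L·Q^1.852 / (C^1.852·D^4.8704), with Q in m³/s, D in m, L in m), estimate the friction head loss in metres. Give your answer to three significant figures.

h_f ≈ 8.47 m

h_f = 10.67·1710·0.351^1.852 / (91.5^1.852·0.583^4.8704) = 8.468 m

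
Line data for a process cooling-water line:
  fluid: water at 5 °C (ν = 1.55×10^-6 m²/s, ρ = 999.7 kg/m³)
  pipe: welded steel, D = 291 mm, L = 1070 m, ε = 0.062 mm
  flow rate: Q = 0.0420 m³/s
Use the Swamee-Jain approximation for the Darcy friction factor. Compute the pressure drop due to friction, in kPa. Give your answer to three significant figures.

Δp ≈ 13.6 kPa

V = 4Q/(πD²) = 4·0.0420/(π·0.291²) = 0.6315 m/s
Re = VD/ν = 0.6315·0.291/1.55×10^-6 = 1.19×10^5 → turbulent
ε/D = 0.062/291 = 2.13×10^-4
Swamee-Jain: f = 0.01855
h_f = f(L/D)V²/(2g) = 0.01855·(1070/0.291)·0.6315²/(2·9.81) = 1.386 m
Δp = ρg·h_f = 999.7·9.81·1.386 = 13.60 kPa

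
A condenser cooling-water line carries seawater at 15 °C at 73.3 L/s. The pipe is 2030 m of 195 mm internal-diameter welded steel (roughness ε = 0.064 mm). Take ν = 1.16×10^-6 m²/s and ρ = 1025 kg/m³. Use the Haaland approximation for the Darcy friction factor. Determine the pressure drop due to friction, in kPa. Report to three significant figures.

V = 4Q/(πD²) = 4·0.0733/(π·0.195²) = 2.454 m/s
Re = VD/ν = 2.454·0.195/1.16×10^-6 = 4.13×10^5 → turbulent
ε/D = 0.064/195 = 3.28×10^-4
Haaland: f = 0.01658
h_f = f(L/D)V²/(2g) = 0.01658·(2030/0.195)·2.454²/(2·9.81) = 53.00 m
Δp = ρg·h_f = 1025·9.81·53.00 = 533.0 kPa

Δp ≈ 533 kPa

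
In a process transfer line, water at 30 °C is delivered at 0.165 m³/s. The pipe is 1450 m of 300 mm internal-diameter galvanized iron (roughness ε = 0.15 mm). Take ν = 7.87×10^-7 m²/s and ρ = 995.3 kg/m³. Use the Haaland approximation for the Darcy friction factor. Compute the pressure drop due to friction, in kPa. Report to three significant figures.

Δp ≈ 226 kPa

V = 4Q/(πD²) = 4·0.165/(π·0.300²) = 2.334 m/s
Re = VD/ν = 2.334·0.300/7.87×10^-7 = 8.90×10^5 → turbulent
ε/D = 0.15/300 = 5.00×10^-4
Haaland: f = 0.01722
h_f = f(L/D)V²/(2g) = 0.01722·(1450/0.300)·2.334²/(2·9.81) = 23.12 m
Δp = ρg·h_f = 995.3·9.81·23.12 = 225.7 kPa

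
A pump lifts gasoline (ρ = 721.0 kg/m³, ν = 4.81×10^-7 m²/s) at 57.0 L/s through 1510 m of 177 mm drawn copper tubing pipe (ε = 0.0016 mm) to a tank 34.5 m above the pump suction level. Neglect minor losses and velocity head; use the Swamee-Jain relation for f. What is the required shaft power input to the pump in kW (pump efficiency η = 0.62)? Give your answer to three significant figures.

V = 4Q/(πD²) = 2.317 m/s; Re = 8.52×10^5; ε/D = 9.04×10^-6; f = 0.01213
h_f = f(L/D)V²/2g = 28.30 m
Total head H = z + h_f = 34.5 + 28.30 = 62.80 m
P_hyd = ρgQH = 721.0·9.81·0.0570·62.80 = 25.32 kW
P_shaft = P_hyd/η = 25.32/0.62 = 40.84 kW

P_shaft ≈ 40.8 kW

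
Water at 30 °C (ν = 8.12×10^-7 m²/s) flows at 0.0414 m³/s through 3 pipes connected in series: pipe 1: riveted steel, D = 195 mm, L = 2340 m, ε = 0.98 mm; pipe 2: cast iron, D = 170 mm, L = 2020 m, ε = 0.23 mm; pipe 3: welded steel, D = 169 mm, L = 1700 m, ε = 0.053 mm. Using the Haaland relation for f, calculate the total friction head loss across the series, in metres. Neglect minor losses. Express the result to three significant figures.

H ≈ 109 m

Pipe 1: V = 1.386 m/s, Re = 3.33×10^5, ε/D = 0.00503, f = 0.03074, h_1 = f(L/D)V²/2g = 36.12 m
Pipe 2: V = 1.824 m/s, Re = 3.82×10^5, ε/D = 0.00135, f = 0.02176, h_2 = f(L/D)V²/2g = 43.83 m
Pipe 3: V = 1.846 m/s, Re = 3.84×10^5, ε/D = 3.14×10^-4, f = 0.01656, h_3 = f(L/D)V²/2g = 28.92 m
Series → Q common, losses add: H = Σh = 108.9 m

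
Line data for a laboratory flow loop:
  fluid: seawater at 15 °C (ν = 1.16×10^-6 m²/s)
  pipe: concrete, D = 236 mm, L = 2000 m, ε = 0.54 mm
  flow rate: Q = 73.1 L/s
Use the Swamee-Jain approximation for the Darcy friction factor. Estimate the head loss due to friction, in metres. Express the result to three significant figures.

V = 4Q/(πD²) = 4·0.0731/(π·0.236²) = 1.671 m/s
Re = VD/ν = 1.671·0.236/1.16×10^-6 = 3.40×10^5 → turbulent
ε/D = 0.54/236 = 0.00229
Swamee-Jain: f = 0.02491
h_f = f(L/D)V²/(2g) = 0.02491·(2000/0.236)·1.671²/(2·9.81) = 30.04 m

h_f ≈ 30.0 m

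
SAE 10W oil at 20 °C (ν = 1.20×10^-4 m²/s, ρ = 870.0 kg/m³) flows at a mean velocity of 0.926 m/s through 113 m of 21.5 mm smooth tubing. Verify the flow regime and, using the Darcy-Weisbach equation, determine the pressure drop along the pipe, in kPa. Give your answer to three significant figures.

Re = VD/ν = 0.926·0.02150/1.20×10^-4 = 166 → laminar (Re < 2300)
f = 64/Re = 0.3858
h_f = f(L/D)V²/(2g) = 0.3858·(113/0.02150)·0.926²/(2·9.81) = 88.61 m
Δp = ρg·h_f = 870.0·9.81·88.61 = 756.2 kPa

Δp ≈ 756 kPa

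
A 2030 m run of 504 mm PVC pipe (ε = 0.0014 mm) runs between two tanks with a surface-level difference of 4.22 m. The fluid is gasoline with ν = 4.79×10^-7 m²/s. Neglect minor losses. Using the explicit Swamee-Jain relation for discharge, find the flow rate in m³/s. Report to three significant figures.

Q ≈ 0.272 m³/s

Swamee-Jain (Type II): Q = -0.965·√(gD⁵h_f/L)·ln[ε/(3.7D) + √(3.17ν²L/(gD³h_f))]
√(gD⁵h_f/L) = √(9.81·0.504⁵·4.22/2030) = 0.02575
ε/(3.7D) = 7.51×10^-7; √(3.17ν²L/(gD³h_f)) = 1.67×10^-5
Q = -0.965·0.02575·ln(1.744×10^-5) = 0.2723 m³/s
Check: V = 1.36 m/s, Re = 1.44×10^6, f = 0.01102, h_f = 4.21 m ≈ 4.22 m ✓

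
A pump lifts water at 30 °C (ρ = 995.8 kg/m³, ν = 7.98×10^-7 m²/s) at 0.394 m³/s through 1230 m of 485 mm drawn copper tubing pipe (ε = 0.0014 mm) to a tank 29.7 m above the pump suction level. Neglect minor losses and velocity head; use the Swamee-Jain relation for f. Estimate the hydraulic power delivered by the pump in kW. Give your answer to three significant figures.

V = 4Q/(πD²) = 2.133 m/s; Re = 1.30×10^6; ε/D = 2.89×10^-6; f = 0.01120
h_f = f(L/D)V²/2g = 6.586 m
Total head H = z + h_f = 29.7 + 6.586 = 36.29 m
P_hyd = ρgQH = 995.8·9.81·0.394·36.29 = 139.7 kW

P_hyd ≈ 140 kW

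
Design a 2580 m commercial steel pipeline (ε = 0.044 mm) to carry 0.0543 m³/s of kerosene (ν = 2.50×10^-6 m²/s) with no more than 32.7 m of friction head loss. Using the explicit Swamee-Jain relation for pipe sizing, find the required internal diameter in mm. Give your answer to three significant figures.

Swamee-Jain (Type III): D = 0.66·[ε^1.25·(LQ²/(gh_f))^4.75 + ν·Q^9.4·(L/(gh_f))^5.2]^0.04
LQ²/(gh_f) = 0.02371; L/(gh_f) = 8.043
Term 1 = ε^1.25·(…)^4.75 = 6.85×10^-14; Term 2 = ν·Q^9.4·(…)^5.2 = 1.63×10^-13
D = 0.66·(6.85×10^-14 + 1.63×10^-13)^0.04 = 0.2061 m = 206 mm
Check: V = 1.63 m/s, Re = 1.34×10^5, f = 0.01821, h_f = 30.7 m ≈ 32.7 m ✓

D ≈ 206 mm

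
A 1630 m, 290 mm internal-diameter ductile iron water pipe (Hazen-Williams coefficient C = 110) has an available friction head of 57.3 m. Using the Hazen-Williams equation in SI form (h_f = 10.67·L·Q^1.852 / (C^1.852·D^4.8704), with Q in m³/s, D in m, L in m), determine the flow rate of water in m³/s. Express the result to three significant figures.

Q ≈ 0.194 m³/s

Rearranging: Q = [h_f·C^1.852·D^4.8704 / (10.67·L)]^(1/1.852)
Q = [57.3·110^1.852·0.290^4.8704 / (10.67·1630)]^0.540 = 0.1938 m³/s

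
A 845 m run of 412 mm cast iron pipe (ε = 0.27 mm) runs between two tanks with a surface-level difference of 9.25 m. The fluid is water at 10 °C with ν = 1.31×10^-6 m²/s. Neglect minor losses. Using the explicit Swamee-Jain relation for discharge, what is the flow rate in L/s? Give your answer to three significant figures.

Swamee-Jain (Type II): Q = -0.965·√(gD⁵h_f/L)·ln[ε/(3.7D) + √(3.17ν²L/(gD³h_f))]
√(gD⁵h_f/L) = √(9.81·0.412⁵·9.25/845) = 0.03570
ε/(3.7D) = 1.77×10^-4; √(3.17ν²L/(gD³h_f)) = 2.69×10^-5
Q = -0.965·0.03570·ln(2.040×10^-4) = 0.2928 m³/s
Check: V = 2.20 m/s, Re = 6.91×10^5, f = 0.01846, h_f = 9.31 m ≈ 9.25 m ✓

Q ≈ 293 L/s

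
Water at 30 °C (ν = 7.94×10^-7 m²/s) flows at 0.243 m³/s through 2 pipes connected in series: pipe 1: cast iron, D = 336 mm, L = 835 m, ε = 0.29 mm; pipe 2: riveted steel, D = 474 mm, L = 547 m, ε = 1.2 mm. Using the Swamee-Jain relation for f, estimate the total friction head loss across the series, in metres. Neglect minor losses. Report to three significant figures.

H ≈ 21.2 m

Pipe 1: V = 2.741 m/s, Re = 1.16×10^6, ε/D = 8.63×10^-4, f = 0.01933, h_1 = f(L/D)V²/2g = 18.39 m
Pipe 2: V = 1.377 m/s, Re = 8.22×10^5, ε/D = 0.00253, f = 0.02523, h_2 = f(L/D)V²/2g = 2.814 m
Series → Q common, losses add: H = Σh = 21.20 m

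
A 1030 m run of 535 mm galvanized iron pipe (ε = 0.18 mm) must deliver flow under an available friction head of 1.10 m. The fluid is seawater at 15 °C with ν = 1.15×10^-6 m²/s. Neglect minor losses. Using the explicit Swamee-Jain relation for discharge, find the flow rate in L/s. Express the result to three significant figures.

Q ≈ 183 L/s

Swamee-Jain (Type II): Q = -0.965·√(gD⁵h_f/L)·ln[ε/(3.7D) + √(3.17ν²L/(gD³h_f))]
√(gD⁵h_f/L) = √(9.81·0.535⁵·1.10/1030) = 0.02143
ε/(3.7D) = 9.09×10^-5; √(3.17ν²L/(gD³h_f)) = 5.11×10^-5
Q = -0.965·0.02143·ln(1.421×10^-4) = 0.1832 m³/s
Check: V = 0.815 m/s, Re = 3.79×10^5, f = 0.01698, h_f = 1.11 m ≈ 1.10 m ✓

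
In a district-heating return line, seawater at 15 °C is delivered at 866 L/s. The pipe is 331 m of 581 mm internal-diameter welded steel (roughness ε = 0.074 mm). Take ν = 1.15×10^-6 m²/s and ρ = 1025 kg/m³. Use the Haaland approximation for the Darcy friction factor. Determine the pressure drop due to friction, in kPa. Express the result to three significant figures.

Δp ≈ 41.5 kPa

V = 4Q/(πD²) = 4·0.866/(π·0.581²) = 3.266 m/s
Re = VD/ν = 3.266·0.581/1.15×10^-6 = 1.65×10^6 → turbulent
ε/D = 0.074/581 = 1.27×10^-4
Haaland: f = 0.01331
h_f = f(L/D)V²/(2g) = 0.01331·(331/0.581)·3.266²/(2·9.81) = 4.124 m
Δp = ρg·h_f = 1025·9.81·4.124 = 41.47 kPa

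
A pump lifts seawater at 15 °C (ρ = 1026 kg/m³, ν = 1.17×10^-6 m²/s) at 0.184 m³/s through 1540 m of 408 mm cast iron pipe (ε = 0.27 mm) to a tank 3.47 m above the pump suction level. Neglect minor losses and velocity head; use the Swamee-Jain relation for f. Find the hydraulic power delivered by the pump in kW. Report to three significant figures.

P_hyd ≈ 19.6 kW

V = 4Q/(πD²) = 1.407 m/s; Re = 4.91×10^5; ε/D = 6.62×10^-4; f = 0.01873
h_f = f(L/D)V²/2g = 7.138 m
Total head H = z + h_f = 3.47 + 7.138 = 10.61 m
P_hyd = ρgQH = 1026·9.81·0.184·10.61 = 19.65 kW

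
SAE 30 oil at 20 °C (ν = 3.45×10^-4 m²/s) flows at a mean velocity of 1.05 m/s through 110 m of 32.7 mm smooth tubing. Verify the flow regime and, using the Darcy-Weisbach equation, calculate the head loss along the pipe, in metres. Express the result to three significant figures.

h_f ≈ 122 m

Re = VD/ν = 1.05·0.03270/3.45×10^-4 = 99.5 → laminar (Re < 2300)
f = 64/Re = 0.6431
h_f = f(L/D)V²/(2g) = 0.6431·(110/0.03270)·1.05²/(2·9.81) = 121.6 m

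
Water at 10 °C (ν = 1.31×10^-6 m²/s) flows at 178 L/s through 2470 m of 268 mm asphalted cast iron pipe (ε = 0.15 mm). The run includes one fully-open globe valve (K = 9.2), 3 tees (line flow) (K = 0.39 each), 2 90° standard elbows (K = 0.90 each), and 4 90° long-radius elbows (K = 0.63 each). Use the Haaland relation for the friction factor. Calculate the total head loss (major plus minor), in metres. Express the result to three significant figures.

H_L ≈ 90.6 m

V = 4Q/(πD²) = 3.155 m/s; V²/2g = 0.5075 m
Re = 6.46×10^5, ε/D = 5.60×10^-4 → f = 0.01778 (Haaland)
Major: h_f = f(L/D)·V²/2g = 0.01778·9216·0.5075 = 83.16 m
Minor: ΣK = 14.7; h_m = ΣK·V²/2g = 7.455 m
Total H_L = 83.16 + 7.455 = 90.62 m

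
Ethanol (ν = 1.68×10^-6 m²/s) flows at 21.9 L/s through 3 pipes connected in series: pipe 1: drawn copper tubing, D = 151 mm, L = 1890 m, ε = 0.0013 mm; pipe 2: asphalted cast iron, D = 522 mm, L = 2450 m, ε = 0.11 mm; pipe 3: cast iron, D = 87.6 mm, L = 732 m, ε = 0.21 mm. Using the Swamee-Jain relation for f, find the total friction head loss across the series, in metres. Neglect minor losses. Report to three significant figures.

Pipe 1: V = 1.223 m/s, Re = 1.10×10^5, ε/D = 8.61×10^-6, f = 0.01757, h_1 = f(L/D)V²/2g = 16.76 m
Pipe 2: V = 0.1023 m/s, Re = 3.18×10^4, ε/D = 2.11×10^-4, f = 0.02371, h_2 = f(L/D)V²/2g = 0.05940 m
Pipe 3: V = 3.634 m/s, Re = 1.89×10^5, ε/D = 0.00240, f = 0.02560, h_3 = f(L/D)V²/2g = 144.0 m
Series → Q common, losses add: H = Σh = 160.8 m

H ≈ 161 m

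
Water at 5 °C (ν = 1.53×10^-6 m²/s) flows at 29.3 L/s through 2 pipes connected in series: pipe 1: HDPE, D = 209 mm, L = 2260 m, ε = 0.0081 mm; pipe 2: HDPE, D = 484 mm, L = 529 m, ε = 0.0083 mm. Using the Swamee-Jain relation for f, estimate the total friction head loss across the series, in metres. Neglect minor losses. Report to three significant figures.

H ≈ 7.09 m

Pipe 1: V = 0.8541 m/s, Re = 1.17×10^5, ε/D = 3.88×10^-5, f = 0.01756, h_1 = f(L/D)V²/2g = 7.058 m
Pipe 2: V = 0.1593 m/s, Re = 5.04×10^4, ε/D = 1.71×10^-5, f = 0.02080, h_2 = f(L/D)V²/2g = 0.02938 m
Series → Q common, losses add: H = Σh = 7.088 m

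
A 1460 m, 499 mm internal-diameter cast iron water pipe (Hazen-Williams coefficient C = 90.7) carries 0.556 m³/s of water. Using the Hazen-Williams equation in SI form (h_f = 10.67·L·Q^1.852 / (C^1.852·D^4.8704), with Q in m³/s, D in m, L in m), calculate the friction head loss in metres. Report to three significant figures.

h_f = 10.67·1460·0.556^1.852 / (90.7^1.852·0.499^4.8704) = 36.75 m

h_f ≈ 36.8 m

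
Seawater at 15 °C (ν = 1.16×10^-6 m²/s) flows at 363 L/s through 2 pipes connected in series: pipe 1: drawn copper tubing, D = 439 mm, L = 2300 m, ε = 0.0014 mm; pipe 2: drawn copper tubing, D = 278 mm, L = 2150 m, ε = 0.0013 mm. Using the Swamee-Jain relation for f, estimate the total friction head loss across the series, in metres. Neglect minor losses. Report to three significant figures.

Pipe 1: V = 2.398 m/s, Re = 9.08×10^5, ε/D = 3.19×10^-6, f = 0.01187, h_1 = f(L/D)V²/2g = 18.24 m
Pipe 2: V = 5.980 m/s, Re = 1.43×10^6, ε/D = 4.68×10^-6, f = 0.01108, h_2 = f(L/D)V²/2g = 156.2 m
Series → Q common, losses add: H = Σh = 174.5 m

H ≈ 174 m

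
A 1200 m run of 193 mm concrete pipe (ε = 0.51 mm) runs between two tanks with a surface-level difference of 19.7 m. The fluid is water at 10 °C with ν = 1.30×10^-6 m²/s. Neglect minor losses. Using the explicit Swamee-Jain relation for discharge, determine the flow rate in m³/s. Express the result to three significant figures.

Swamee-Jain (Type II): Q = -0.965·√(gD⁵h_f/L)·ln[ε/(3.7D) + √(3.17ν²L/(gD³h_f))]
√(gD⁵h_f/L) = √(9.81·0.193⁵·19.7/1200) = 0.006567
ε/(3.7D) = 7.14×10^-4; √(3.17ν²L/(gD³h_f)) = 6.80×10^-5
Q = -0.965·0.006567·ln(7.822×10^-4) = 0.04533 m³/s
Check: V = 1.55 m/s, Re = 2.30×10^5, f = 0.02607, h_f = 19.8 m ≈ 19.7 m ✓

Q ≈ 0.0453 m³/s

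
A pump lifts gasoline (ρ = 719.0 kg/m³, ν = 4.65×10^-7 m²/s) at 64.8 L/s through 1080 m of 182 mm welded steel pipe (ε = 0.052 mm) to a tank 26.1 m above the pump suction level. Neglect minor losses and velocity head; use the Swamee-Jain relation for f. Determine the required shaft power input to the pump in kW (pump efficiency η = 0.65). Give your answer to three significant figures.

V = 4Q/(πD²) = 2.491 m/s; Re = 9.75×10^5; ε/D = 2.86×10^-4; f = 0.01565
h_f = f(L/D)V²/2g = 29.36 m
Total head H = z + h_f = 26.1 + 29.36 = 55.46 m
P_hyd = ρgQH = 719.0·9.81·0.0648·55.46 = 25.35 kW
P_shaft = P_hyd/η = 25.35/0.65 = 39.00 kW

P_shaft ≈ 39.0 kW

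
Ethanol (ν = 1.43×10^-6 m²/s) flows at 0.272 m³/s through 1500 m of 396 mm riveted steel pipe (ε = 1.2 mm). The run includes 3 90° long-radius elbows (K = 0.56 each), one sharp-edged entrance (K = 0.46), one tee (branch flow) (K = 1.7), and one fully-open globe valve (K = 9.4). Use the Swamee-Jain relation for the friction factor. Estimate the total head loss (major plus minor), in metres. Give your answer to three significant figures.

H_L ≈ 28.3 m

V = 4Q/(πD²) = 2.208 m/s; V²/2g = 0.2486 m
Re = 6.12×10^5, ε/D = 0.00303 → f = 0.02656 (Swamee-Jain)
Major: h_f = f(L/D)·V²/2g = 0.02656·3788·0.2486 = 25.01 m
Minor: ΣK = 13.2; h_m = ΣK·V²/2g = 3.291 m
Total H_L = 25.01 + 3.291 = 28.30 m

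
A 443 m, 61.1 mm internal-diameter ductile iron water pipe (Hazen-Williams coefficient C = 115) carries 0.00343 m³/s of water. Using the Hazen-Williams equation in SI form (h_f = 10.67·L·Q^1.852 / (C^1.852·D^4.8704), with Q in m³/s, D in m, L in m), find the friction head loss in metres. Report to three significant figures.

h_f = 10.67·443·0.00343^1.852 / (115^1.852·0.0611^4.8704) = 16.07 m

h_f ≈ 16.1 m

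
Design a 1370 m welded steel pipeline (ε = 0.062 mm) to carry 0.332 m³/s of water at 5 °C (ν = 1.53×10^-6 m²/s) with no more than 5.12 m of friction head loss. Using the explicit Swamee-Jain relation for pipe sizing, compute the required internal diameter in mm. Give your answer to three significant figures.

Swamee-Jain (Type III): D = 0.66·[ε^1.25·(LQ²/(gh_f))^4.75 + ν·Q^9.4·(L/(gh_f))^5.2]^0.04
LQ²/(gh_f) = 3.006; L/(gh_f) = 27.28
Term 1 = ε^1.25·(…)^4.75 = 0.00103; Term 2 = ν·Q^9.4·(…)^5.2 = 0.00141
D = 0.66·(0.00103 + 0.00141)^0.04 = 0.5188 m = 519 mm
Check: V = 1.57 m/s, Re = 5.33×10^5, f = 0.01459, h_f = 4.84 m ≈ 5.12 m ✓

D ≈ 519 mm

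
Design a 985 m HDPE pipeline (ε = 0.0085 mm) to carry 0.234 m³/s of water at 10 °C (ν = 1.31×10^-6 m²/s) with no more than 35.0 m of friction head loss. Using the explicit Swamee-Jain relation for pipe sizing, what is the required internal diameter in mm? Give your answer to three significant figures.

Swamee-Jain (Type III): D = 0.66·[ε^1.25·(LQ²/(gh_f))^4.75 + ν·Q^9.4·(L/(gh_f))^5.2]^0.04
LQ²/(gh_f) = 0.1571; L/(gh_f) = 2.869
Term 1 = ε^1.25·(…)^4.75 = 6.97×10^-11; Term 2 = ν·Q^9.4·(…)^5.2 = 3.70×10^-10
D = 0.66·(6.97×10^-11 + 3.70×10^-10)^0.04 = 0.2788 m = 279 mm
Check: V = 3.83 m/s, Re = 8.16×10^5, f = 0.01264, h_f = 33.4 m ≈ 35.0 m ✓

D ≈ 279 mm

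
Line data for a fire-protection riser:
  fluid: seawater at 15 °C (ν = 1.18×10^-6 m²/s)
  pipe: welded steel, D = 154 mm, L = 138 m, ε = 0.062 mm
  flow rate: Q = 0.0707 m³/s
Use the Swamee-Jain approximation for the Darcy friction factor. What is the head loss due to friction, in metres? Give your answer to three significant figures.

h_f ≈ 11.3 m

V = 4Q/(πD²) = 4·0.0707/(π·0.154²) = 3.796 m/s
Re = VD/ν = 3.796·0.154/1.18×10^-6 = 4.95×10^5 → turbulent
ε/D = 0.062/154 = 4.03×10^-4
Swamee-Jain: f = 0.01714
h_f = f(L/D)V²/(2g) = 0.01714·(138/0.154)·3.796²/(2·9.81) = 11.28 m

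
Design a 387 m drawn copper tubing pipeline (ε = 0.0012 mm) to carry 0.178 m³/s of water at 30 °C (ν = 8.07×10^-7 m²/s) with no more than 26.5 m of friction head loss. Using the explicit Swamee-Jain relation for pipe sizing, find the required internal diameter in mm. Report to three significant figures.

D ≈ 214 mm

Swamee-Jain (Type III): D = 0.66·[ε^1.25·(LQ²/(gh_f))^4.75 + ν·Q^9.4·(L/(gh_f))^5.2]^0.04
LQ²/(gh_f) = 0.04717; L/(gh_f) = 1.489
Term 1 = ε^1.25·(…)^4.75 = 1.99×10^-14; Term 2 = ν·Q^9.4·(…)^5.2 = 5.75×10^-13
D = 0.66·(1.99×10^-14 + 5.75×10^-13)^0.04 = 0.2140 m = 214 mm
Check: V = 4.95 m/s, Re = 1.31×10^6, f = 0.01126, h_f = 25.4 m ≈ 26.5 m ✓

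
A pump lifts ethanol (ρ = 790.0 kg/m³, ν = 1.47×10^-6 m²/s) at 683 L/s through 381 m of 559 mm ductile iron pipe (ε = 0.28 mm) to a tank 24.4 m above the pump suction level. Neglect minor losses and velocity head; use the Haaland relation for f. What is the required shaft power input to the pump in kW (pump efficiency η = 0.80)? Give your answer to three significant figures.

V = 4Q/(πD²) = 2.783 m/s; Re = 1.06×10^6; ε/D = 5.01×10^-4; f = 0.01716
h_f = f(L/D)V²/2g = 4.616 m
Total head H = z + h_f = 24.4 + 4.616 = 29.02 m
P_hyd = ρgQH = 790.0·9.81·0.683·29.02 = 153.6 kW
P_shaft = P_hyd/η = 153.6/0.80 = 192.0 kW

P_shaft ≈ 192 kW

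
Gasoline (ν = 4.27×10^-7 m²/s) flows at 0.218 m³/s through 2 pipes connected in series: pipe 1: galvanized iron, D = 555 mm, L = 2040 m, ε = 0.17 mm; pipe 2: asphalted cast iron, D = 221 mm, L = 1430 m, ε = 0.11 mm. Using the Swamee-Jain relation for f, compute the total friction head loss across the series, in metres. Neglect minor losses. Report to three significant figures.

Pipe 1: V = 0.9011 m/s, Re = 1.17×10^6, ε/D = 3.06×10^-4, f = 0.01571, h_1 = f(L/D)V²/2g = 2.390 m
Pipe 2: V = 5.683 m/s, Re = 2.94×10^6, ε/D = 4.98×10^-4, f = 0.01692, h_2 = f(L/D)V²/2g = 180.2 m
Series → Q common, losses add: H = Σh = 182.6 m

H ≈ 183 m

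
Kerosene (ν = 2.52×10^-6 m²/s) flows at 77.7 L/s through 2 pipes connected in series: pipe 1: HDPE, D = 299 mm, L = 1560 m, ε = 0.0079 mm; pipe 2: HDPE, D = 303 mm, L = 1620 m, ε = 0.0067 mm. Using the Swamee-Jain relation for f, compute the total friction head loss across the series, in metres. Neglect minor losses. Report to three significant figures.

H ≈ 11.0 m

Pipe 1: V = 1.107 m/s, Re = 1.31×10^5, ε/D = 2.64×10^-5, f = 0.01708, h_1 = f(L/D)V²/2g = 5.561 m
Pipe 2: V = 1.078 m/s, Re = 1.30×10^5, ε/D = 2.21×10^-5, f = 0.01709, h_2 = f(L/D)V²/2g = 5.408 m
Series → Q common, losses add: H = Σh = 10.97 m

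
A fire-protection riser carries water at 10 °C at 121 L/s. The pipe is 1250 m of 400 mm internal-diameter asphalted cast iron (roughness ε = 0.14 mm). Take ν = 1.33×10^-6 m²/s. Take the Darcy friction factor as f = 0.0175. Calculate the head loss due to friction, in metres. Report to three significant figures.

h_f ≈ 2.58 m

V = 4Q/(πD²) = 4·0.121/(π·0.400²) = 0.9629 m/s
h_f = f(L/D)V²/(2g) = 0.01750·(1250/0.400)·0.9629²/(2·9.81) = 2.584 m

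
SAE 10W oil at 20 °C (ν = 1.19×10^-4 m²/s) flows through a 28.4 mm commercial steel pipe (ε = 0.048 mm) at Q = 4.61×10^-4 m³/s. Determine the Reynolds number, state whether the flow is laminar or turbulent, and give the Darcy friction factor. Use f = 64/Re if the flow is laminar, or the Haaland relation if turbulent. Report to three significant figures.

V = 4Q/(πD²) = 0.7277 m/s
Re = VD/ν = 0.7277·0.0284/1.19×10^-4 = 174
Re < 2300 → laminar → f = 64/Re = 0.3685

Re ≈ 174; laminar; f = 64/Re ≈ 0.368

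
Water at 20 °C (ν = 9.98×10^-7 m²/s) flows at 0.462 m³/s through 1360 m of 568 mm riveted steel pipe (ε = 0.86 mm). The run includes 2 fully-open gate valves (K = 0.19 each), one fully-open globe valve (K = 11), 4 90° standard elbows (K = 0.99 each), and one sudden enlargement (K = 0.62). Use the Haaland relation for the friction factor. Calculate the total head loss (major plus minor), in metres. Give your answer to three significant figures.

V = 4Q/(πD²) = 1.823 m/s; V²/2g = 0.1694 m
Re = 1.04×10^6, ε/D = 0.00151 → f = 0.02201 (Haaland)
Major: h_f = f(L/D)·V²/2g = 0.02201·2394·0.1694 = 8.931 m
Minor: ΣK = 16.0; h_m = ΣK·V²/2g = 2.704 m
Total H_L = 8.931 + 2.704 = 11.64 m

H_L ≈ 11.6 m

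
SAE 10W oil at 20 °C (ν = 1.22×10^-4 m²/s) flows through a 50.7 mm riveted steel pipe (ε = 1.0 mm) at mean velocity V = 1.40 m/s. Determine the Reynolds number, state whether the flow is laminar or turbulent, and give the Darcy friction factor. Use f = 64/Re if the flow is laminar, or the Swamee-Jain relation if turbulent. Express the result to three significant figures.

Re ≈ 582; laminar; f = 64/Re ≈ 0.110

Re = VD/ν = 1.400·0.0507/1.22×10^-4 = 582
Re < 2300 → laminar → f = 64/Re = 0.1100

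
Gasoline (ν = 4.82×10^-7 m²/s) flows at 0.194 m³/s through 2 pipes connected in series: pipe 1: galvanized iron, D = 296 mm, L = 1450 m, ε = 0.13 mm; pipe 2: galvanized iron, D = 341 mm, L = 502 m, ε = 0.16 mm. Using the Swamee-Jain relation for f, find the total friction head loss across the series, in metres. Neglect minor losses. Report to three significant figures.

H ≈ 38.7 m

Pipe 1: V = 2.819 m/s, Re = 1.73×10^6, ε/D = 4.39×10^-4, f = 0.01663, h_1 = f(L/D)V²/2g = 33.00 m
Pipe 2: V = 2.124 m/s, Re = 1.50×10^6, ε/D = 4.69×10^-4, f = 0.01690, h_2 = f(L/D)V²/2g = 5.723 m
Series → Q common, losses add: H = Σh = 38.72 m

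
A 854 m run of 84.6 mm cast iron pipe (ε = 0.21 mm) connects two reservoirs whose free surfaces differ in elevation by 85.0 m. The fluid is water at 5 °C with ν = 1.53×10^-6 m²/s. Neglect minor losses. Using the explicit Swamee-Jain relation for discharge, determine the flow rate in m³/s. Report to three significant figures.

Swamee-Jain (Type II): Q = -0.965·√(gD⁵h_f/L)·ln[ε/(3.7D) + √(3.17ν²L/(gD³h_f))]
√(gD⁵h_f/L) = √(9.81·0.0846⁵·85.0/854) = 0.002057
ε/(3.7D) = 6.71×10^-4; √(3.17ν²L/(gD³h_f)) = 1.12×10^-4
Q = -0.965·0.002057·ln(7.829×10^-4) = 0.01420 m³/s
Check: V = 2.53 m/s, Re = 1.40×10^5, f = 0.02611, h_f = 85.7 m ≈ 85.0 m ✓

Q ≈ 0.0142 m³/s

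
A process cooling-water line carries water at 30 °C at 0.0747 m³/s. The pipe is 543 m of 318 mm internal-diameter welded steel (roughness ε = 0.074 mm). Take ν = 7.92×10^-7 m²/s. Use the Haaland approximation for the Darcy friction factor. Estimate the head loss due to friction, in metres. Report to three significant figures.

V = 4Q/(πD²) = 4·0.0747/(π·0.318²) = 0.9405 m/s
Re = VD/ν = 0.9405·0.318/7.92×10^-7 = 3.78×10^5 → turbulent
ε/D = 0.074/318 = 2.33×10^-4
Haaland: f = 0.01595
h_f = f(L/D)V²/(2g) = 0.01595·(543/0.318)·0.9405²/(2·9.81) = 1.228 m

h_f ≈ 1.23 m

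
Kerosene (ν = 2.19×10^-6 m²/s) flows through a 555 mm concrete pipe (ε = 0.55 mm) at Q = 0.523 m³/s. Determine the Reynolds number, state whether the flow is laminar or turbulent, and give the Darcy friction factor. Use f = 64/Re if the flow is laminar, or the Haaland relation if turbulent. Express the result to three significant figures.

V = 4Q/(πD²) = 2.162 m/s
Re = VD/ν = 2.162·0.555/2.19×10^-6 = 5.48×10^5
Re > 4000 → turbulent; ε/D = 9.91×10^-4
Haaland: f = 0.02011

Re ≈ 5.48×10^5; turbulent; f ≈ 0.0201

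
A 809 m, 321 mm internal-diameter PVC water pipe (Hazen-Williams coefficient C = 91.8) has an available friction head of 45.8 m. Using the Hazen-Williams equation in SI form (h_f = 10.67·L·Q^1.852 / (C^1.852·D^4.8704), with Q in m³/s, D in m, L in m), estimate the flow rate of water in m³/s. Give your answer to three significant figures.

Q ≈ 0.273 m³/s

Rearranging: Q = [h_f·C^1.852·D^4.8704 / (10.67·L)]^(1/1.852)
Q = [45.8·91.8^1.852·0.321^4.8704 / (10.67·809)]^0.540 = 0.2732 m³/s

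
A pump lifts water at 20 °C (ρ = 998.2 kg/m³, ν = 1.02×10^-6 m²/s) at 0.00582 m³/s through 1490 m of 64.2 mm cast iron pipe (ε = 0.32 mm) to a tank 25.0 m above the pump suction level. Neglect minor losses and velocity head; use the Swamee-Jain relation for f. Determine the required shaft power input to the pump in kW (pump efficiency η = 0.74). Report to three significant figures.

V = 4Q/(πD²) = 1.798 m/s; Re = 1.13×10^5; ε/D = 0.00498; f = 0.03141
h_f = f(L/D)V²/2g = 120.1 m
Total head H = z + h_f = 25.0 + 120.1 = 145.1 m
P_hyd = ρgQH = 998.2·9.81·0.00582·145.1 = 8.270 kW
P_shaft = P_hyd/η = 8.270/0.74 = 11.18 kW

P_shaft ≈ 11.2 kW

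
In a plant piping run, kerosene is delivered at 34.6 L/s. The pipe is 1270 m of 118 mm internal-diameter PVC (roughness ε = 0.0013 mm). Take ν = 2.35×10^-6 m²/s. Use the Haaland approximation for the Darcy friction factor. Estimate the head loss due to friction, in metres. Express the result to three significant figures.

V = 4Q/(πD²) = 4·0.0346/(π·0.118²) = 3.164 m/s
Re = VD/ν = 3.164·0.118/2.35×10^-6 = 1.59×10^5 → turbulent
ε/D = 0.0013/118 = 1.10×10^-5
Haaland: f = 0.01627
h_f = f(L/D)V²/(2g) = 0.01627·(1270/0.118)·3.164²/(2·9.81) = 89.36 m

h_f ≈ 89.4 m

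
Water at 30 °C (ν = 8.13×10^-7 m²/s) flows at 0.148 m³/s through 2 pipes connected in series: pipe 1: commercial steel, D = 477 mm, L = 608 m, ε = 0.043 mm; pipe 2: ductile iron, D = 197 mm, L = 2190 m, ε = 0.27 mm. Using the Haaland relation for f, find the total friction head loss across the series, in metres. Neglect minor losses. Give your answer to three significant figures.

Pipe 1: V = 0.8282 m/s, Re = 4.86×10^5, ε/D = 9.01×10^-5, f = 0.01420, h_1 = f(L/D)V²/2g = 0.6328 m
Pipe 2: V = 4.856 m/s, Re = 1.18×10^6, ε/D = 0.00137, f = 0.02146, h_2 = f(L/D)V²/2g = 286.6 m
Series → Q common, losses add: H = Σh = 287.3 m

H ≈ 287 m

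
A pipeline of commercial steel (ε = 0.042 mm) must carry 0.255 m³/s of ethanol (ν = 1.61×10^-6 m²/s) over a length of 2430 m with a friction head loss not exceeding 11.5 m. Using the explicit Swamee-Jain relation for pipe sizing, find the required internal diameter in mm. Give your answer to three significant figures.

D ≈ 445 mm

Swamee-Jain (Type III): D = 0.66·[ε^1.25·(LQ²/(gh_f))^4.75 + ν·Q^9.4·(L/(gh_f))^5.2]^0.04
LQ²/(gh_f) = 1.401; L/(gh_f) = 21.54
Term 1 = ε^1.25·(…)^4.75 = 1.68×10^-5; Term 2 = ν·Q^9.4·(…)^5.2 = 3.64×10^-5
D = 0.66·(1.68×10^-5 + 3.64×10^-5)^0.04 = 0.4452 m = 445 mm
Check: V = 1.64 m/s, Re = 4.53×10^5, f = 0.01457, h_f = 10.9 m ≈ 11.5 m ✓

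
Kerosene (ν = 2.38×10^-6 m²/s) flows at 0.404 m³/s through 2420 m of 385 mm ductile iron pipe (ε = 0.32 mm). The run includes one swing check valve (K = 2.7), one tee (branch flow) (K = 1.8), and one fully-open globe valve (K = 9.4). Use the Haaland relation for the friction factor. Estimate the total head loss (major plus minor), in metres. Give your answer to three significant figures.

V = 4Q/(πD²) = 3.470 m/s; V²/2g = 0.6138 m
Re = 5.61×10^5, ε/D = 8.31×10^-4 → f = 0.01935 (Haaland)
Major: h_f = f(L/D)·V²/2g = 0.01935·6286·0.6138 = 74.66 m
Minor: ΣK = 13.9; h_m = ΣK·V²/2g = 8.532 m
Total H_L = 74.66 + 8.532 = 83.19 m

H_L ≈ 83.2 m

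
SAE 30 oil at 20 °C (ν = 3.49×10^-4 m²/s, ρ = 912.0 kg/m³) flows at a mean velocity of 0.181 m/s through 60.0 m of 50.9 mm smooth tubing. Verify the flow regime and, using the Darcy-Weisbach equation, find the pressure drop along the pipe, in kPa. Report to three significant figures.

Re = VD/ν = 0.181·0.05090/3.49×10^-4 = 26.4 → laminar (Re < 2300)
f = 64/Re = 2.424
h_f = f(L/D)V²/(2g) = 2.424·(60.0/0.05090)·0.181²/(2·9.81) = 4.772 m
Δp = ρg·h_f = 912.0·9.81·4.772 = 42.69 kPa

Δp ≈ 42.7 kPa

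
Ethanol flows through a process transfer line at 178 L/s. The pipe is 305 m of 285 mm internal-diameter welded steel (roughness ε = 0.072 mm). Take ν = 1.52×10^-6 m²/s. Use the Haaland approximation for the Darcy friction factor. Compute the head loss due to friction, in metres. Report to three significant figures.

h_f ≈ 6.67 m

V = 4Q/(πD²) = 4·0.178/(π·0.285²) = 2.790 m/s
Re = VD/ν = 2.790·0.285/1.52×10^-6 = 5.23×10^5 → turbulent
ε/D = 0.072/285 = 2.53×10^-4
Haaland: f = 0.01571
h_f = f(L/D)V²/(2g) = 0.01571·(305/0.285)·2.790²/(2·9.81) = 6.672 m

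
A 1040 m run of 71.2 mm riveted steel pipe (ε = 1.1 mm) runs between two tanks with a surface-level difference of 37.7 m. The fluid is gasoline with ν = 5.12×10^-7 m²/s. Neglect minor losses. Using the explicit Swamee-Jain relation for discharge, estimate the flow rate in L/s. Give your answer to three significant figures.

Q ≈ 4.25 L/s

Swamee-Jain (Type II): Q = -0.965·√(gD⁵h_f/L)·ln[ε/(3.7D) + √(3.17ν²L/(gD³h_f))]
√(gD⁵h_f/L) = √(9.81·0.0712⁵·37.7/1040) = 8.067×10^-4
ε/(3.7D) = 0.00418; √(3.17ν²L/(gD³h_f)) = 8.05×10^-5
Q = -0.965·8.067×10^-4·ln(0.004256) = 0.004250 m³/s
Check: V = 1.07 m/s, Re = 1.48×10^5, f = 0.04465, h_f = 37.9 m ≈ 37.7 m ✓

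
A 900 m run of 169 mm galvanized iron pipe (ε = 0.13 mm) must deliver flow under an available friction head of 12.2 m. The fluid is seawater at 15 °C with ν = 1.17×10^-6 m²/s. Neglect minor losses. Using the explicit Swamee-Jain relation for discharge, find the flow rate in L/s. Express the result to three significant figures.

Swamee-Jain (Type II): Q = -0.965·√(gD⁵h_f/L)·ln[ε/(3.7D) + √(3.17ν²L/(gD³h_f))]
√(gD⁵h_f/L) = √(9.81·0.169⁵·12.2/900) = 0.004282
ε/(3.7D) = 2.08×10^-4; √(3.17ν²L/(gD³h_f)) = 8.22×10^-5
Q = -0.965·0.004282·ln(2.901×10^-4) = 0.03365 m³/s
Check: V = 1.50 m/s, Re = 2.17×10^5, f = 0.02012, h_f = 12.3 m ≈ 12.2 m ✓

Q ≈ 33.7 L/s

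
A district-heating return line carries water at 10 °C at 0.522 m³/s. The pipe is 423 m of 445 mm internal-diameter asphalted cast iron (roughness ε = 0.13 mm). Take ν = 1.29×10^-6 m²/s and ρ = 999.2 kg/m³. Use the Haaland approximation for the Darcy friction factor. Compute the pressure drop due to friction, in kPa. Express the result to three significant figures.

V = 4Q/(πD²) = 4·0.522/(π·0.445²) = 3.356 m/s
Re = VD/ν = 3.356·0.445/1.29×10^-6 = 1.16×10^6 → turbulent
ε/D = 0.13/445 = 2.92×10^-4
Haaland: f = 0.01545
h_f = f(L/D)V²/(2g) = 0.01545·(423/0.445)·3.356²/(2·9.81) = 8.431 m
Δp = ρg·h_f = 999.2·9.81·8.431 = 82.64 kPa

Δp ≈ 82.6 kPa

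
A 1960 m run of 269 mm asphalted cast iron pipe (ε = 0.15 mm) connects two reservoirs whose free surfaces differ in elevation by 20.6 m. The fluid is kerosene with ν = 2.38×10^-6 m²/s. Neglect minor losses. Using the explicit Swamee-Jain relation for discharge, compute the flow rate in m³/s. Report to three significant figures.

Q ≈ 0.0967 m³/s

Swamee-Jain (Type II): Q = -0.965·√(gD⁵h_f/L)·ln[ε/(3.7D) + √(3.17ν²L/(gD³h_f))]
√(gD⁵h_f/L) = √(9.81·0.269⁵·20.6/1960) = 0.01205
ε/(3.7D) = 1.51×10^-4; √(3.17ν²L/(gD³h_f)) = 9.46×10^-5
Q = -0.965·0.01205·ln(2.453×10^-4) = 0.09667 m³/s
Check: V = 1.70 m/s, Re = 1.92×10^5, f = 0.01930, h_f = 20.7 m ≈ 20.6 m ✓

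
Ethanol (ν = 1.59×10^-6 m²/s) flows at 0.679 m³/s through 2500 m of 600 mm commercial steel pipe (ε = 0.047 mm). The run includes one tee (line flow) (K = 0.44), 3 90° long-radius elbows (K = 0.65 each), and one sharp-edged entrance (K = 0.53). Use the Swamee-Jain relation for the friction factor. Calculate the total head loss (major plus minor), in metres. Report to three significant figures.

V = 4Q/(πD²) = 2.401 m/s; V²/2g = 0.2939 m
Re = 9.06×10^5, ε/D = 7.83×10^-5 → f = 0.01330 (Swamee-Jain)
Major: h_f = f(L/D)·V²/2g = 0.01330·4167·0.2939 = 16.29 m
Minor: ΣK = 2.92; h_m = ΣK·V²/2g = 0.8583 m
Total H_L = 16.29 + 0.8583 = 17.14 m

H_L ≈ 17.1 m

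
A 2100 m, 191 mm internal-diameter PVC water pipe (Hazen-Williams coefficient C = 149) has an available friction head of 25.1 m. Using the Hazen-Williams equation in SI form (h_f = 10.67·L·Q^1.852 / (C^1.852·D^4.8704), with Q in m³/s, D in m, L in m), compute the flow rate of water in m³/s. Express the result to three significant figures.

Rearranging: Q = [h_f·C^1.852·D^4.8704 / (10.67·L)]^(1/1.852)
Q = [25.1·149^1.852·0.191^4.8704 / (10.67·2100)]^0.540 = 0.04889 m³/s

Q ≈ 0.0489 m³/s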